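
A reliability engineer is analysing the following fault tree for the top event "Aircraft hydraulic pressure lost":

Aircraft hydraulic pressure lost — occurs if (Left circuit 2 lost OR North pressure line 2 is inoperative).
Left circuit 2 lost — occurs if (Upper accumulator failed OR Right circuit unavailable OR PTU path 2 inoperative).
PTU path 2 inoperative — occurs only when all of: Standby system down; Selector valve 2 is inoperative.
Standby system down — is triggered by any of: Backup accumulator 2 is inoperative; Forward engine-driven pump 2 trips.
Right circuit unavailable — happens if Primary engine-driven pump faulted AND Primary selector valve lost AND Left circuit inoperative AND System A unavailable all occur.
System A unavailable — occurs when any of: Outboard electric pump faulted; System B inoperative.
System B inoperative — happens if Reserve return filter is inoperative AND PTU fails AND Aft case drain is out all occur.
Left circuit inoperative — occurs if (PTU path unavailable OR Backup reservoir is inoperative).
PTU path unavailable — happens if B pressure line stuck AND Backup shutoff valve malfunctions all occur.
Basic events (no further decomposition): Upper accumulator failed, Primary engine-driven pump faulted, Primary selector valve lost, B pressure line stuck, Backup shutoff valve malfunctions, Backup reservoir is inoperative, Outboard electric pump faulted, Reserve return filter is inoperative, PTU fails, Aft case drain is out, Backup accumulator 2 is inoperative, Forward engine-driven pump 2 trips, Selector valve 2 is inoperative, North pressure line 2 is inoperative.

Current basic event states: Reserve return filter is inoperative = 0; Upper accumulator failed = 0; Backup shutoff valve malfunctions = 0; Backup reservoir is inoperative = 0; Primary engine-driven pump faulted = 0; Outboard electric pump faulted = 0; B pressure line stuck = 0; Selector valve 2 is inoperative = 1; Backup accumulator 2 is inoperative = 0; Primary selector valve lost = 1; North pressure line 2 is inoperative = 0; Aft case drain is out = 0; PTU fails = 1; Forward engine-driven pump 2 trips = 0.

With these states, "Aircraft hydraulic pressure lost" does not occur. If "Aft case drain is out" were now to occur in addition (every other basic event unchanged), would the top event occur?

No

Counterfactual: set "Aft case drain is out" to occurred.
PTU path unavailable [AND]: B pressure line stuck=not, Backup shutoff valve malfunctions=not → not all inputs occur → does not occur.
Left circuit inoperative [OR]: PTU path unavailable=not, Backup reservoir is inoperative=not → no input occurs → does not occur.
System B inoperative [AND]: Reserve return filter is inoperative=not, PTU fails=occurs, Aft case drain is out=occurs → not all inputs occur → does not occur.
System A unavailable [OR]: Outboard electric pump faulted=not, System B inoperative=not → no input occurs → does not occur.
Right circuit unavailable [AND]: Primary engine-driven pump faulted=not, Primary selector valve lost=occurs, Left circuit inoperative=not, System A unavailable=not → not all inputs occur → does not occur.
Standby system down [OR]: Backup accumulator 2 is inoperative=not, Forward engine-driven pump 2 trips=not → no input occurs → does not occur.
PTU path 2 inoperative [AND]: Standby system down=not, Selector valve 2 is inoperative=occurs → not all inputs occur → does not occur.
Left circuit 2 lost [OR]: Upper accumulator failed=not, Right circuit unavailable=not, PTU path 2 inoperative=not → no input occurs → does not occur.
Aircraft hydraulic pressure lost [OR]: Left circuit 2 lost=not, North pressure line 2 is inoperative=not → no input occurs → does not occur.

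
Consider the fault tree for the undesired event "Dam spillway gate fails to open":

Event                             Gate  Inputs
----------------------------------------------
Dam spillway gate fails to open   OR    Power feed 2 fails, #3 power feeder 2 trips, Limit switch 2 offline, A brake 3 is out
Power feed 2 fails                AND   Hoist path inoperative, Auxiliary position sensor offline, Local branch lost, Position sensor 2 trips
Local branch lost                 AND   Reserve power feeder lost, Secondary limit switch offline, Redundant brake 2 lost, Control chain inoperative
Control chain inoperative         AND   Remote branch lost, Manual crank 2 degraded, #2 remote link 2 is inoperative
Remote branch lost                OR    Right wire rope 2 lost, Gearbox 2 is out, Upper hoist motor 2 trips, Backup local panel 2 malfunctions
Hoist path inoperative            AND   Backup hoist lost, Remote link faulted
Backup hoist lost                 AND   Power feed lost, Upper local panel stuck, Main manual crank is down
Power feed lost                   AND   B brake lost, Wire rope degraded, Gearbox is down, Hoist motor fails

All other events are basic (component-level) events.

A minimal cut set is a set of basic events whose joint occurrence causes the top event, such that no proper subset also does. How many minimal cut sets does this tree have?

7

Power feed lost [AND]: one cut set from each child combined → 1 × 1 × 1 × 1 = 1 cut set(s).
Backup hoist lost [AND]: one cut set from each child combined → 1 × 1 × 1 = 1 cut set(s).
Hoist path inoperative [AND]: one cut set from each child combined → 1 × 1 = 1 cut set(s).
Remote branch lost [OR]: union of children's cut sets → 4 cut set(s).
Control chain inoperative [AND]: one cut set from each child combined → 4 × 1 × 1 = 4 cut set(s).
Local branch lost [AND]: one cut set from each child combined → 1 × 1 × 1 × 4 = 4 cut set(s).
Power feed 2 fails [AND]: one cut set from each child combined → 1 × 1 × 4 × 1 = 4 cut set(s).
Dam spillway gate fails to open [OR]: union of children's cut sets → 7 cut set(s).
Minimal cut sets: {#2 remote link 2 is inoperative, Auxiliary position sensor offline, B brake lost, Gearbox is down, Hoist motor fails, Main manual crank is down, Manual crank 2 degraded, Position sensor 2 trips, Redundant brake 2 lost, Remote link faulted, Reserve power feeder lost, Right wire rope 2 lost, Secondary limit switch offline, Upper local panel stuck, Wire rope degraded}; {#2 remote link 2 is inoperative, Auxiliary position sensor offline, B brake lost, Gearbox 2 is out, Gearbox is down, Hoist motor fails, Main manual crank is down, Manual crank 2 degraded, Position sensor 2 trips, Redundant brake 2 lost, Remote link faulted, Reserve power feeder lost, Secondary limit switch offline, Upper local panel stuck, Wire rope degraded}; {#2 remote link 2 is inoperative, Auxiliary position sensor offline, B brake lost, Gearbox is down, Hoist motor fails, Main manual crank is down, Manual crank 2 degraded, Position sensor 2 trips, Redundant brake 2 lost, Remote link faulted, Reserve power feeder lost, Secondary limit switch offline, Upper hoist motor 2 trips, Upper local panel stuck, Wire rope degraded}; {#2 remote link 2 is inoperative, Auxiliary position sensor offline, B brake lost, Backup local panel 2 malfunctions, Gearbox is down, Hoist motor fails, Main manual crank is down, Manual crank 2 degraded, Position sensor 2 trips, Redundant brake 2 lost, Remote link faulted, Reserve power feeder lost, Secondary limit switch offline, Upper local panel stuck, Wire rope degraded}; {#3 power feeder 2 trips}; {Limit switch 2 offline}; {A brake 3 is out}.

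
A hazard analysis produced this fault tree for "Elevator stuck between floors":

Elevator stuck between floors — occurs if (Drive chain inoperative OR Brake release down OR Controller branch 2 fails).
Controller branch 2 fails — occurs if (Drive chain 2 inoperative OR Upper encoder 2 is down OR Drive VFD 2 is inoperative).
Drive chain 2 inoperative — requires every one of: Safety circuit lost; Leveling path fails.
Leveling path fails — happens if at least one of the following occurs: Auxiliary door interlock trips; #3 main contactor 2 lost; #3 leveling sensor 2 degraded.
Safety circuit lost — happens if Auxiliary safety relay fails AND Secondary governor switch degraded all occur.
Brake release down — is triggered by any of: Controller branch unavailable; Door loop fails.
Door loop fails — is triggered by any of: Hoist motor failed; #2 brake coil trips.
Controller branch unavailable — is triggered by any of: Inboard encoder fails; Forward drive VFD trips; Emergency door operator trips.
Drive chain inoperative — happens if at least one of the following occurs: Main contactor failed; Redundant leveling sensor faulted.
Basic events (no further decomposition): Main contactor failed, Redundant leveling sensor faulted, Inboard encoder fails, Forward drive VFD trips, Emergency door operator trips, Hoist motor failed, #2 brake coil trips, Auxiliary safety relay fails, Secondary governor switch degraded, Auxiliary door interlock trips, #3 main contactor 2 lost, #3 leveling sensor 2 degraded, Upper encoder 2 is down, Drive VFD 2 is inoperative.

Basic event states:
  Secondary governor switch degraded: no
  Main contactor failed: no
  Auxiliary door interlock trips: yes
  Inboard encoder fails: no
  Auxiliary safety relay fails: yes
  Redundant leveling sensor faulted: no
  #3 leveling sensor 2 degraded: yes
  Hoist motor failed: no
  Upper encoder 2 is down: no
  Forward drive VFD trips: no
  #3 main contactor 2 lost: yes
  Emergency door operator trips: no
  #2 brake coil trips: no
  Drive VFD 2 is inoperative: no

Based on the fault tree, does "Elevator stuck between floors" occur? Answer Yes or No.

Drive chain inoperative [OR]: Main contactor failed=not, Redundant leveling sensor faulted=not → no input occurs → does not occur.
Controller branch unavailable [OR]: Inboard encoder fails=not, Forward drive VFD trips=not, Emergency door operator trips=not → no input occurs → does not occur.
Door loop fails [OR]: Hoist motor failed=not, #2 brake coil trips=not → no input occurs → does not occur.
Brake release down [OR]: Controller branch unavailable=not, Door loop fails=not → no input occurs → does not occur.
Safety circuit lost [AND]: Auxiliary safety relay fails=occurs, Secondary governor switch degraded=not → not all inputs occur → does not occur.
Leveling path fails [OR]: Auxiliary door interlock trips=occurs, #3 main contactor 2 lost=occurs, #3 leveling sensor 2 degraded=occurs → at least one input occurs → occurs.
Drive chain 2 inoperative [AND]: Safety circuit lost=not, Leveling path fails=occurs → not all inputs occur → does not occur.
Controller branch 2 fails [OR]: Drive chain 2 inoperative=not, Upper encoder 2 is down=not, Drive VFD 2 is inoperative=not → no input occurs → does not occur.
Elevator stuck between floors [OR]: Drive chain inoperative=not, Brake release down=not, Controller branch 2 fails=not → no input occurs → does not occur.

No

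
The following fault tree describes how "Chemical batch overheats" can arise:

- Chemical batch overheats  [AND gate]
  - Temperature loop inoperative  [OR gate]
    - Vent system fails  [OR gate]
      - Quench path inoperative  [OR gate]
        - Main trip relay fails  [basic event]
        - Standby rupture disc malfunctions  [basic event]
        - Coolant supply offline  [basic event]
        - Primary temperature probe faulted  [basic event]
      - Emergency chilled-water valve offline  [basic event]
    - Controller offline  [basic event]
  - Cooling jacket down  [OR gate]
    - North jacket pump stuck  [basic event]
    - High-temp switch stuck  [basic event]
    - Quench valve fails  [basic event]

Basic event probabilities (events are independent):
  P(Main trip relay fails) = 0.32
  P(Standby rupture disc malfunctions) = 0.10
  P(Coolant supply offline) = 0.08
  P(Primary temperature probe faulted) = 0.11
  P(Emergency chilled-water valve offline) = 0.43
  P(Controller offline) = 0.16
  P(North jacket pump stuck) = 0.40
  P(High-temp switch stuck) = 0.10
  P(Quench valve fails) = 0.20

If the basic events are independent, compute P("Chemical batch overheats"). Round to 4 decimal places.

P(Quench path inoperative) [OR] = 1 − (1−0.32) × (1−0.10) × (1−0.08) × (1−0.11) = 0.498894
P(Vent system fails) [OR] = 1 − (1−0.498894) × (1−0.43) = 0.714370
P(Temperature loop inoperative) [OR] = 1 − (1−0.714370) × (1−0.16) = 0.760071
P(Cooling jacket down) [OR] = 1 − (1−0.40) × (1−0.10) × (1−0.20) = 0.568000
P(Chemical batch overheats) [AND] = 0.760071 × 0.568000 = 0.431720
Rounded to 4 decimal places: P(Chemical batch overheats) ≈ 0.4317.

0.4317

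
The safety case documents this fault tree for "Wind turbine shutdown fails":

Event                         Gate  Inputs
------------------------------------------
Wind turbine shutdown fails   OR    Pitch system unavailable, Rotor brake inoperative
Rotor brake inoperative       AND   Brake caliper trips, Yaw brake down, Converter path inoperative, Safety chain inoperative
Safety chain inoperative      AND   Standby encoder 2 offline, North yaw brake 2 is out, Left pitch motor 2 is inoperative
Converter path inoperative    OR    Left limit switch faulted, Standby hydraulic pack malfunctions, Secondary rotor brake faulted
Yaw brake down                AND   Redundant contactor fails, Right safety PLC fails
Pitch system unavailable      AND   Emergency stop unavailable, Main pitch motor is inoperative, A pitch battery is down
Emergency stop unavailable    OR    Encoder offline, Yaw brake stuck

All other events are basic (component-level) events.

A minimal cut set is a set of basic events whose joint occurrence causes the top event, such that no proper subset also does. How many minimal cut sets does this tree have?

5

Emergency stop unavailable [OR]: union of children's cut sets → 2 cut set(s).
Pitch system unavailable [AND]: one cut set from each child combined → 2 × 1 × 1 = 2 cut set(s).
Yaw brake down [AND]: one cut set from each child combined → 1 × 1 = 1 cut set(s).
Converter path inoperative [OR]: union of children's cut sets → 3 cut set(s).
Safety chain inoperative [AND]: one cut set from each child combined → 1 × 1 × 1 = 1 cut set(s).
Rotor brake inoperative [AND]: one cut set from each child combined → 1 × 1 × 3 × 1 = 3 cut set(s).
Wind turbine shutdown fails [OR]: union of children's cut sets → 5 cut set(s).
Minimal cut sets: {A pitch battery is down, Encoder offline, Main pitch motor is inoperative}; {A pitch battery is down, Main pitch motor is inoperative, Yaw brake stuck}; {Brake caliper trips, Left limit switch faulted, Left pitch motor 2 is inoperative, North yaw brake 2 is out, Redundant contactor fails, Right safety PLC fails, Standby encoder 2 offline}; {Brake caliper trips, Left pitch motor 2 is inoperative, North yaw brake 2 is out, Redundant contactor fails, Right safety PLC fails, Standby encoder 2 offline, Standby hydraulic pack malfunctions}; {Brake caliper trips, Left pitch motor 2 is inoperative, North yaw brake 2 is out, Redundant contactor fails, Right safety PLC fails, Secondary rotor brake faulted, Standby encoder 2 offline}.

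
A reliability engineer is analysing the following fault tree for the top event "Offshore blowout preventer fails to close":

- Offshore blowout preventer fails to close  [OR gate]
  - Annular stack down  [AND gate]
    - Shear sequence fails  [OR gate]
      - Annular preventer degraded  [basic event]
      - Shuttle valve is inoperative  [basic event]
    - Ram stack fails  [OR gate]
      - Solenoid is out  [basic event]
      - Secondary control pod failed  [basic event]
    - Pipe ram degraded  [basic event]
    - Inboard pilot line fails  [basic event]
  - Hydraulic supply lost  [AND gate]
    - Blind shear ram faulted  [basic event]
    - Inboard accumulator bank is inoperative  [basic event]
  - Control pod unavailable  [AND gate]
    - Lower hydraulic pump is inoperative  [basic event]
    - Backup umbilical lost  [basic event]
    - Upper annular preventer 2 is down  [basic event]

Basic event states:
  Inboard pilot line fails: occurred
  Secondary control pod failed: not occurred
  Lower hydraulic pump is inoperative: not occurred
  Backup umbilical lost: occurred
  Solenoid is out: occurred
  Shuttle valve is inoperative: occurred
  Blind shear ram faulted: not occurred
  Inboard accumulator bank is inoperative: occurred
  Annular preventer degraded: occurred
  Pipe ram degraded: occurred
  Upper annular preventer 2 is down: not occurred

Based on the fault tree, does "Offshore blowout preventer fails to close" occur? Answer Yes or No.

Shear sequence fails [OR]: Annular preventer degraded=occurs, Shuttle valve is inoperative=occurs → at least one input occurs → occurs.
Ram stack fails [OR]: Solenoid is out=occurs, Secondary control pod failed=not → at least one input occurs → occurs.
Annular stack down [AND]: Shear sequence fails=occurs, Ram stack fails=occurs, Pipe ram degraded=occurs, Inboard pilot line fails=occurs → all inputs occur → occurs.
Hydraulic supply lost [AND]: Blind shear ram faulted=not, Inboard accumulator bank is inoperative=occurs → not all inputs occur → does not occur.
Control pod unavailable [AND]: Lower hydraulic pump is inoperative=not, Backup umbilical lost=occurs, Upper annular preventer 2 is down=not → not all inputs occur → does not occur.
Offshore blowout preventer fails to close [OR]: Annular stack down=occurs, Hydraulic supply lost=not, Control pod unavailable=not → at least one input occurs → occurs.

Yes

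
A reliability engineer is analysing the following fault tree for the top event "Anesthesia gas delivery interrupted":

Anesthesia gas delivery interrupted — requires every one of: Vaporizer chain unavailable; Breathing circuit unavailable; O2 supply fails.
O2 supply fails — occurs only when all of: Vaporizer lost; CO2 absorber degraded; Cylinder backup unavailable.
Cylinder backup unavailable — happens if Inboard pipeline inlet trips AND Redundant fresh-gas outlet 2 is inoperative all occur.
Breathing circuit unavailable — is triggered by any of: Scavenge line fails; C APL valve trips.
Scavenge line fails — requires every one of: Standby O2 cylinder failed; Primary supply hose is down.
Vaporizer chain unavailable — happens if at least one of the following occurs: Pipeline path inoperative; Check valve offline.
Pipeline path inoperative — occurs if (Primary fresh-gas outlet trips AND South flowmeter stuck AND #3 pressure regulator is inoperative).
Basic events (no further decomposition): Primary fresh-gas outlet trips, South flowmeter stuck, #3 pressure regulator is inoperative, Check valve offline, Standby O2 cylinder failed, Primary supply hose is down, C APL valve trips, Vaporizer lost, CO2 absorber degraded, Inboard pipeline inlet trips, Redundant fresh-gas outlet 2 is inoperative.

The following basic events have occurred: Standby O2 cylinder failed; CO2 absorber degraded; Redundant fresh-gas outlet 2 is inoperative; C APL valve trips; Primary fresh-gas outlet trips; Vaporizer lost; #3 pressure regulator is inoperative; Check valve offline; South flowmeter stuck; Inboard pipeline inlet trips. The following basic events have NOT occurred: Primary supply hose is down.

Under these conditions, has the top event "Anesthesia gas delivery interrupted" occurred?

Pipeline path inoperative [AND]: Primary fresh-gas outlet trips=occurs, South flowmeter stuck=occurs, #3 pressure regulator is inoperative=occurs → all inputs occur → occurs.
Vaporizer chain unavailable [OR]: Pipeline path inoperative=occurs, Check valve offline=occurs → at least one input occurs → occurs.
Scavenge line fails [AND]: Standby O2 cylinder failed=occurs, Primary supply hose is down=not → not all inputs occur → does not occur.
Breathing circuit unavailable [OR]: Scavenge line fails=not, C APL valve trips=occurs → at least one input occurs → occurs.
Cylinder backup unavailable [AND]: Inboard pipeline inlet trips=occurs, Redundant fresh-gas outlet 2 is inoperative=occurs → all inputs occur → occurs.
O2 supply fails [AND]: Vaporizer lost=occurs, CO2 absorber degraded=occurs, Cylinder backup unavailable=occurs → all inputs occur → occurs.
Anesthesia gas delivery interrupted [AND]: Vaporizer chain unavailable=occurs, Breathing circuit unavailable=occurs, O2 supply fails=occurs → all inputs occur → occurs.

Yes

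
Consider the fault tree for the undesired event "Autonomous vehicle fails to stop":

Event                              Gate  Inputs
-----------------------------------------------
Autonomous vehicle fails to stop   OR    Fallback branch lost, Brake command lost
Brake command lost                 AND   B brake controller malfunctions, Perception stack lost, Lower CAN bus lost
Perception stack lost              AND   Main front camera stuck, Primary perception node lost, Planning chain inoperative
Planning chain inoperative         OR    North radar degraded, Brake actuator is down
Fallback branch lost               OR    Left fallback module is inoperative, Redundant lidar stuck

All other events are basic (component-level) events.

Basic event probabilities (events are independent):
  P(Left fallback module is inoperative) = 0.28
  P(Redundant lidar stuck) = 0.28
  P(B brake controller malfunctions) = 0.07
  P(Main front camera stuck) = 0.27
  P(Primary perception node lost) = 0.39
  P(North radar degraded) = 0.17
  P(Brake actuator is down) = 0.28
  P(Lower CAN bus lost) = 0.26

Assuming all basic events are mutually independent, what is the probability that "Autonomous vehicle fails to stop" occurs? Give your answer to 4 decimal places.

P(Fallback branch lost) [OR] = 1 − (1−0.28) × (1−0.28) = 0.481600
P(Planning chain inoperative) [OR] = 1 − (1−0.17) × (1−0.28) = 0.402400
P(Perception stack lost) [AND] = 0.27 × 0.39 × 0.402400 = 0.042373
P(Brake command lost) [AND] = 0.07 × 0.042373 × 0.26 = 0.000771
P(Autonomous vehicle fails to stop) [OR] = 1 − (1−0.481600) × (1−0.000771) = 0.482000
Rounded to 4 decimal places: P(Autonomous vehicle fails to stop) ≈ 0.4820.

0.4820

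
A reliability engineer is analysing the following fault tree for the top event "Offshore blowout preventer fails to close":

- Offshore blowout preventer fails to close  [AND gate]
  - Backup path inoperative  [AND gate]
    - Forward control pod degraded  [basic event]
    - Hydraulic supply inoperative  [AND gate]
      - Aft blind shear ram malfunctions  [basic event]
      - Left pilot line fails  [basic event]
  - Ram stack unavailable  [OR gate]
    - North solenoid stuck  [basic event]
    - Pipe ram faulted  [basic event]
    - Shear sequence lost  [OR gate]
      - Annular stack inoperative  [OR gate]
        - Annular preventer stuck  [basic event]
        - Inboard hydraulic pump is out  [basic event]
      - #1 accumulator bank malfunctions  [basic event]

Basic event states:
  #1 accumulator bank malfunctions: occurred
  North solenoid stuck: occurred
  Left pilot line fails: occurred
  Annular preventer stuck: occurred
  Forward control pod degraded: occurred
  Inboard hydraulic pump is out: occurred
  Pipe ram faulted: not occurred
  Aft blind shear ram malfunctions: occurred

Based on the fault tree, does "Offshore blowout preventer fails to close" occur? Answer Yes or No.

Hydraulic supply inoperative [AND]: Aft blind shear ram malfunctions=occurs, Left pilot line fails=occurs → all inputs occur → occurs.
Backup path inoperative [AND]: Forward control pod degraded=occurs, Hydraulic supply inoperative=occurs → all inputs occur → occurs.
Annular stack inoperative [OR]: Annular preventer stuck=occurs, Inboard hydraulic pump is out=occurs → at least one input occurs → occurs.
Shear sequence lost [OR]: Annular stack inoperative=occurs, #1 accumulator bank malfunctions=occurs → at least one input occurs → occurs.
Ram stack unavailable [OR]: North solenoid stuck=occurs, Pipe ram faulted=not, Shear sequence lost=occurs → at least one input occurs → occurs.
Offshore blowout preventer fails to close [AND]: Backup path inoperative=occurs, Ram stack unavailable=occurs → all inputs occur → occurs.

Yes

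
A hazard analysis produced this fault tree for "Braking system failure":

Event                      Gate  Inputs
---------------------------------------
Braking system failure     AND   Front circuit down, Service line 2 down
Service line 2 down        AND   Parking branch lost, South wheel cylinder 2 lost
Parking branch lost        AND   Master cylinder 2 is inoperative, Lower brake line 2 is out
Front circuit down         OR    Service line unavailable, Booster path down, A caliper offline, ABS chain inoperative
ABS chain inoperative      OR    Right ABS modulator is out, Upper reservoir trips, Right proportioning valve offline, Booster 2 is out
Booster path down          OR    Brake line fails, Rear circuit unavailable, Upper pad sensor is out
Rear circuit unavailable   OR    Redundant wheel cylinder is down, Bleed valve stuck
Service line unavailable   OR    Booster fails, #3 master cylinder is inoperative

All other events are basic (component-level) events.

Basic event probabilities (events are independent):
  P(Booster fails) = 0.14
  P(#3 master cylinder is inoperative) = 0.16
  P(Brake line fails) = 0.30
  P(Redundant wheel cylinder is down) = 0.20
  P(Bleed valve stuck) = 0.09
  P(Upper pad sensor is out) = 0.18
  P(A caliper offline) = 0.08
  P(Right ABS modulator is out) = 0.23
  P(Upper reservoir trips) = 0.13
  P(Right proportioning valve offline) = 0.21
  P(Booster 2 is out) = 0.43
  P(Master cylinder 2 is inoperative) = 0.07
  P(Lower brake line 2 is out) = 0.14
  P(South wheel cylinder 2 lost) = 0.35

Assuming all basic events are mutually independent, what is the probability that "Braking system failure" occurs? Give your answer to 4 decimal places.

0.0031

P(Service line unavailable) [OR] = 1 − (1−0.14) × (1−0.16) = 0.277600
P(Rear circuit unavailable) [OR] = 1 − (1−0.20) × (1−0.09) = 0.272000
P(Booster path down) [OR] = 1 − (1−0.30) × (1−0.272000) × (1−0.18) = 0.582128
P(ABS chain inoperative) [OR] = 1 − (1−0.23) × (1−0.13) × (1−0.21) × (1−0.43) = 0.698344
P(Front circuit down) [OR] = 1 − (1−0.277600) × (1−0.582128) × (1−0.08) × (1−0.698344) = 0.916224
P(Parking branch lost) [AND] = 0.07 × 0.14 = 0.009800
P(Service line 2 down) [AND] = 0.009800 × 0.35 = 0.003430
P(Braking system failure) [AND] = 0.916224 × 0.003430 = 0.003143
Rounded to 4 decimal places: P(Braking system failure) ≈ 0.0031.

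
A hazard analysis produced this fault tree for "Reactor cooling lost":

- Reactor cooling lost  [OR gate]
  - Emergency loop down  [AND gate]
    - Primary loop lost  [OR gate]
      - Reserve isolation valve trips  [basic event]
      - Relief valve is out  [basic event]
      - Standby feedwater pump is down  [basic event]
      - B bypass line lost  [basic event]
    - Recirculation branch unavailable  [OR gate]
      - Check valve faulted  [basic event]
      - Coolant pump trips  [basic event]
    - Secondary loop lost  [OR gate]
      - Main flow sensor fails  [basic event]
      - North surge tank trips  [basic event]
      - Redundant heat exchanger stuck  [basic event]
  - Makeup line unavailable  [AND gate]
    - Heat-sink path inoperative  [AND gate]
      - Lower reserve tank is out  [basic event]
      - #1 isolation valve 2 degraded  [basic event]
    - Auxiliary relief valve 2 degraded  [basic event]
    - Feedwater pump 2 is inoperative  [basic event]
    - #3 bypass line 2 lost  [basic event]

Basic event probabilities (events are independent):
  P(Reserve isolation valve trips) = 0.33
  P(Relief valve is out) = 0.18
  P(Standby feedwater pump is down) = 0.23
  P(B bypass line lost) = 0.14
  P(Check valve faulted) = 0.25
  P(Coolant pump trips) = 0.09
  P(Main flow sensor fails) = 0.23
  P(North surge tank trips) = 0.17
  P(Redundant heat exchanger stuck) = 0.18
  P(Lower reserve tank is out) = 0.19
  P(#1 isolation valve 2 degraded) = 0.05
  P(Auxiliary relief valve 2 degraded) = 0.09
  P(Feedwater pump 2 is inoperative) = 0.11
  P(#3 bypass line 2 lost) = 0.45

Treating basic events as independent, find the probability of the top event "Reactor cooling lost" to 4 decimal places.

P(Primary loop lost) [OR] = 1 − (1−0.33) × (1−0.18) × (1−0.23) × (1−0.14) = 0.636187
P(Recirculation branch unavailable) [OR] = 1 − (1−0.25) × (1−0.09) = 0.317500
P(Secondary loop lost) [OR] = 1 − (1−0.23) × (1−0.17) × (1−0.18) = 0.475938
P(Emergency loop down) [AND] = 0.636187 × 0.317500 × 0.475938 = 0.096134
P(Heat-sink path inoperative) [AND] = 0.19 × 0.05 = 0.009500
P(Makeup line unavailable) [AND] = 0.009500 × 0.09 × 0.11 × 0.45 = 0.000042
P(Reactor cooling lost) [OR] = 1 − (1−0.096134) × (1−0.000042) = 0.096172
Rounded to 4 decimal places: P(Reactor cooling lost) ≈ 0.0962.

0.0962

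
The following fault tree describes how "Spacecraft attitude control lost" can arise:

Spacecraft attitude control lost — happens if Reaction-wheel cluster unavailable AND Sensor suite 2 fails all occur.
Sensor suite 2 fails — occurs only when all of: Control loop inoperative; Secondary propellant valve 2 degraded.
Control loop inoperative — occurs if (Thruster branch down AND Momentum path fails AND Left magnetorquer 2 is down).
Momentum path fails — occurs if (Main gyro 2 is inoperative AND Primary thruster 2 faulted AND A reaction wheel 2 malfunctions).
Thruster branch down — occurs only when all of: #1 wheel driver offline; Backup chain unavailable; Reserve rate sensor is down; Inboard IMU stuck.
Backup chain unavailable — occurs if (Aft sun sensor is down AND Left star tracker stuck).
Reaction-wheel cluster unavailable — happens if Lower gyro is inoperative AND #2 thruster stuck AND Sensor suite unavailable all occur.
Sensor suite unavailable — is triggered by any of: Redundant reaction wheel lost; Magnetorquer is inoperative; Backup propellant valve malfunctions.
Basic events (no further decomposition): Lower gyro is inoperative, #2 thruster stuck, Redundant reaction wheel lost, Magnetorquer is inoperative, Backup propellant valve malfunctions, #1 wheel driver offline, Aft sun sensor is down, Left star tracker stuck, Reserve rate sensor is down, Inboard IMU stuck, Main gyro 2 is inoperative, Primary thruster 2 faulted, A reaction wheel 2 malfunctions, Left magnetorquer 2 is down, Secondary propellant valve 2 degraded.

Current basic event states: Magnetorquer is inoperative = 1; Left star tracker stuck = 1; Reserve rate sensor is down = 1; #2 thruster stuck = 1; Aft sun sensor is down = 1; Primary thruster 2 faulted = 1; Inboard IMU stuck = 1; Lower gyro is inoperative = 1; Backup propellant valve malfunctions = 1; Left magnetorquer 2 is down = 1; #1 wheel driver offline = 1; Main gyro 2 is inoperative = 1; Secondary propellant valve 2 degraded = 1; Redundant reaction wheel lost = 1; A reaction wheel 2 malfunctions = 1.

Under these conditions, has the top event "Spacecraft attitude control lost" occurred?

Yes

Sensor suite unavailable [OR]: Redundant reaction wheel lost=occurs, Magnetorquer is inoperative=occurs, Backup propellant valve malfunctions=occurs → at least one input occurs → occurs.
Reaction-wheel cluster unavailable [AND]: Lower gyro is inoperative=occurs, #2 thruster stuck=occurs, Sensor suite unavailable=occurs → all inputs occur → occurs.
Backup chain unavailable [AND]: Aft sun sensor is down=occurs, Left star tracker stuck=occurs → all inputs occur → occurs.
Thruster branch down [AND]: #1 wheel driver offline=occurs, Backup chain unavailable=occurs, Reserve rate sensor is down=occurs, Inboard IMU stuck=occurs → all inputs occur → occurs.
Momentum path fails [AND]: Main gyro 2 is inoperative=occurs, Primary thruster 2 faulted=occurs, A reaction wheel 2 malfunctions=occurs → all inputs occur → occurs.
Control loop inoperative [AND]: Thruster branch down=occurs, Momentum path fails=occurs, Left magnetorquer 2 is down=occurs → all inputs occur → occurs.
Sensor suite 2 fails [AND]: Control loop inoperative=occurs, Secondary propellant valve 2 degraded=occurs → all inputs occur → occurs.
Spacecraft attitude control lost [AND]: Reaction-wheel cluster unavailable=occurs, Sensor suite 2 fails=occurs → all inputs occur → occurs.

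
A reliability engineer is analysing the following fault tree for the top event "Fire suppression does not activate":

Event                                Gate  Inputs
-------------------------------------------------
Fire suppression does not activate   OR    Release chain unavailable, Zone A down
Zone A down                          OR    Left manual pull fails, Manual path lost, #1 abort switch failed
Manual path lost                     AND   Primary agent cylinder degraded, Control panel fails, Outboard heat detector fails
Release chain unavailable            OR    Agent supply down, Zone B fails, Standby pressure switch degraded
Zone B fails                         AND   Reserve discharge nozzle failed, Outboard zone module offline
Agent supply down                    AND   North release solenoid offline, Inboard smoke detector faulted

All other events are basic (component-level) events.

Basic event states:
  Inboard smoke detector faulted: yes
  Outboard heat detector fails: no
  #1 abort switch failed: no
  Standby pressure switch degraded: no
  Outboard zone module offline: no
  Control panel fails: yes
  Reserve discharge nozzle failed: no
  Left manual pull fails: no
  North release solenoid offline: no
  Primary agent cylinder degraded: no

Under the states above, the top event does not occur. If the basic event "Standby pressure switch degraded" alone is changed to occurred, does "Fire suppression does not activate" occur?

Counterfactual: set "Standby pressure switch degraded" to occurred.
Agent supply down [AND]: North release solenoid offline=not, Inboard smoke detector faulted=occurs → not all inputs occur → does not occur.
Zone B fails [AND]: Reserve discharge nozzle failed=not, Outboard zone module offline=not → not all inputs occur → does not occur.
Release chain unavailable [OR]: Agent supply down=not, Zone B fails=not, Standby pressure switch degraded=occurs → at least one input occurs → occurs.
Manual path lost [AND]: Primary agent cylinder degraded=not, Control panel fails=occurs, Outboard heat detector fails=not → not all inputs occur → does not occur.
Zone A down [OR]: Left manual pull fails=not, Manual path lost=not, #1 abort switch failed=not → no input occurs → does not occur.
Fire suppression does not activate [OR]: Release chain unavailable=occurs, Zone A down=not → at least one input occurs → occurs.

Yes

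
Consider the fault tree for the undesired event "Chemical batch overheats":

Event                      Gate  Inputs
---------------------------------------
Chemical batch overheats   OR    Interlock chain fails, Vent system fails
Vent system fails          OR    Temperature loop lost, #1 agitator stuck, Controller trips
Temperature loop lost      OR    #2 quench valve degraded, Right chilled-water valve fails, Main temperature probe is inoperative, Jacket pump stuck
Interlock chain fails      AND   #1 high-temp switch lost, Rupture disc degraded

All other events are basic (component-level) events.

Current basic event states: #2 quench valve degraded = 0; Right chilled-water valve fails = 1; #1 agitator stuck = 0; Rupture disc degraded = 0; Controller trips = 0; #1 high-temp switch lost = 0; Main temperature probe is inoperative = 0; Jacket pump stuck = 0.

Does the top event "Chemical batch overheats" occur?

Interlock chain fails [AND]: #1 high-temp switch lost=not, Rupture disc degraded=not → not all inputs occur → does not occur.
Temperature loop lost [OR]: #2 quench valve degraded=not, Right chilled-water valve fails=occurs, Main temperature probe is inoperative=not, Jacket pump stuck=not → at least one input occurs → occurs.
Vent system fails [OR]: Temperature loop lost=occurs, #1 agitator stuck=not, Controller trips=not → at least one input occurs → occurs.
Chemical batch overheats [OR]: Interlock chain fails=not, Vent system fails=occurs → at least one input occurs → occurs.

Yes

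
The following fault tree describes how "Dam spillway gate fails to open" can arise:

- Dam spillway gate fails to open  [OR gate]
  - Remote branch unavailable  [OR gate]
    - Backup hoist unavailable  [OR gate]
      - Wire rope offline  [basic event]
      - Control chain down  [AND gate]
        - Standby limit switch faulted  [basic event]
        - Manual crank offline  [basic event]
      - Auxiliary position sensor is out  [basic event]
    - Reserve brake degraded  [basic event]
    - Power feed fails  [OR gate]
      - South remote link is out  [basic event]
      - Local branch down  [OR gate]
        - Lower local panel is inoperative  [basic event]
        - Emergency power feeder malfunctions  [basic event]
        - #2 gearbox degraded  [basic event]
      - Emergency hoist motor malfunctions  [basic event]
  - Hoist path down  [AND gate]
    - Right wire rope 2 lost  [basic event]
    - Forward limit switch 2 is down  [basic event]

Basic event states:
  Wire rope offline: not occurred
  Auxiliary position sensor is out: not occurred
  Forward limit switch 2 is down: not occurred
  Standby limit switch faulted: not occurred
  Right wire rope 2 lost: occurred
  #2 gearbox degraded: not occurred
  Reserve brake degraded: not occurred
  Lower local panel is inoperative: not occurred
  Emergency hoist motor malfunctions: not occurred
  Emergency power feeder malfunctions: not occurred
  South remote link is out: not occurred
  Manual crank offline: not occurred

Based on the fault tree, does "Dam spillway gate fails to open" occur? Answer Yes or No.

Control chain down [AND]: Standby limit switch faulted=not, Manual crank offline=not → not all inputs occur → does not occur.
Backup hoist unavailable [OR]: Wire rope offline=not, Control chain down=not, Auxiliary position sensor is out=not → no input occurs → does not occur.
Local branch down [OR]: Lower local panel is inoperative=not, Emergency power feeder malfunctions=not, #2 gearbox degraded=not → no input occurs → does not occur.
Power feed fails [OR]: South remote link is out=not, Local branch down=not, Emergency hoist motor malfunctions=not → no input occurs → does not occur.
Remote branch unavailable [OR]: Backup hoist unavailable=not, Reserve brake degraded=not, Power feed fails=not → no input occurs → does not occur.
Hoist path down [AND]: Right wire rope 2 lost=occurs, Forward limit switch 2 is down=not → not all inputs occur → does not occur.
Dam spillway gate fails to open [OR]: Remote branch unavailable=not, Hoist path down=not → no input occurs → does not occur.

No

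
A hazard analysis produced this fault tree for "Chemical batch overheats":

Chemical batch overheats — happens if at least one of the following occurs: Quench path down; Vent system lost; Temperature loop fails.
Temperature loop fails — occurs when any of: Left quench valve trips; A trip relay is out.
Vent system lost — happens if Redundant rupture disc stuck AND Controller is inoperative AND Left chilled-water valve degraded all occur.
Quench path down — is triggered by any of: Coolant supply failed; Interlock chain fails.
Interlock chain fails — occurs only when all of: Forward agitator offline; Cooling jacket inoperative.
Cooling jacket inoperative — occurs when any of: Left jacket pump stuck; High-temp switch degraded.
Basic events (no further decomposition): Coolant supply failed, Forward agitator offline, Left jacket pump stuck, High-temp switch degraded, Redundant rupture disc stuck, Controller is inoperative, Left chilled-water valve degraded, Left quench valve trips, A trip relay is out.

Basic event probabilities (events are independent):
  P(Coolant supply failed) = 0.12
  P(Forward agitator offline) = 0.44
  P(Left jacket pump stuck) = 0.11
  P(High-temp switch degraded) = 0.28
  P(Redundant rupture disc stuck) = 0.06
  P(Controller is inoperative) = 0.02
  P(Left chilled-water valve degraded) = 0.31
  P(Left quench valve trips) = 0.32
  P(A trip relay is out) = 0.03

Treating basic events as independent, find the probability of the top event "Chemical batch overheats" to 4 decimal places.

P(Cooling jacket inoperative) [OR] = 1 − (1−0.11) × (1−0.28) = 0.359200
P(Interlock chain fails) [AND] = 0.44 × 0.359200 = 0.158048
P(Quench path down) [OR] = 1 − (1−0.12) × (1−0.158048) = 0.259082
P(Vent system lost) [AND] = 0.06 × 0.02 × 0.31 = 0.000372
P(Temperature loop fails) [OR] = 1 − (1−0.32) × (1−0.03) = 0.340400
P(Chemical batch overheats) [OR] = 1 − (1−0.259082) × (1−0.000372) × (1−0.340400) = 0.511472
Rounded to 4 decimal places: P(Chemical batch overheats) ≈ 0.5115.

0.5115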